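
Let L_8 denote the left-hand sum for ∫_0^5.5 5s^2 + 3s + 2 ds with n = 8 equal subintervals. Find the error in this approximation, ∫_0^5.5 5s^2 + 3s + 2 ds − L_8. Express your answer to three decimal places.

55.498

Exact integral: ∫_0^5.5 f(s) ds ≈ 333.66667.
L_8 ≈ 278.16895.
Error ≈ 333.66667 − 278.16895 ≈ 55.498.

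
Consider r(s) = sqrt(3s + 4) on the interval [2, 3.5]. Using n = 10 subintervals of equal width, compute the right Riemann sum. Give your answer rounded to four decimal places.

5.2908

Δs = (3.5 − 2)/10 = 0.15.
Right endpoints: 2.15, 2.3, 2.45, 2.6, 2.75, 2.9, 3.05, 3.2, 3.35, 3.5.
r(2.15) ≈ 3.2326, r(2.3) ≈ 3.3015, r(2.45) ≈ 3.3690, r(2.6) ≈ 3.4351, r(2.75) ≈ 3.5000, r(2.9) ≈ 3.5637, r(3.05) ≈ 3.6263, r(3.2) ≈ 3.6878, r(3.35) ≈ 3.7483, r(3.5) ≈ 3.8079.
Sum = Δs · [r(2.15) + r(2.3) + r(2.45) + ...].
Sum ≈ 5.2908.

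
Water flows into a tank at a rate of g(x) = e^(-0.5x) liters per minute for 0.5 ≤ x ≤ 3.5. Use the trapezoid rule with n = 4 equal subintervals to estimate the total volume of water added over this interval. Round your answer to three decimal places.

Δx = (3.5 − 0.5)/4 = 0.75.
g(0.5) ≈ 0.779, g(1.25) ≈ 0.535, g(2) ≈ 0.368, g(2.75) ≈ 0.253, g(3.5) ≈ 0.174.
T_4 = (Δx/2)·[g(x_0) + 2g(x_1) + 2g(x_2) + 2g(x_3) + g(x_4)].
Sum ≈ 1.224.

1.224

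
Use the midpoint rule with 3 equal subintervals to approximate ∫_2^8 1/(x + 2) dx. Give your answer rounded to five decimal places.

0.90794

Δx = (8 − 2)/3 = 2.
Midpoints: 3, 5, 7.
f(3) = 0.2, f(5) = 1/7, f(7) = 1/9.
Sum = Δx · [f(3) + f(5) + f(7)].
Sum ≈ 0.90794.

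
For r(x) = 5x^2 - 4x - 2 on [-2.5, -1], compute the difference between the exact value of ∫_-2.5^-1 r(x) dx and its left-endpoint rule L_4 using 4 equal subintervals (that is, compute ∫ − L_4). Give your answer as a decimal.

-6.22265625

Exact integral: ∫_-2.5^-1 r(x) dx = 31.875.
L_4 = 38.09765625.
Error = 31.875 − 38.09765625 = -6.22265625.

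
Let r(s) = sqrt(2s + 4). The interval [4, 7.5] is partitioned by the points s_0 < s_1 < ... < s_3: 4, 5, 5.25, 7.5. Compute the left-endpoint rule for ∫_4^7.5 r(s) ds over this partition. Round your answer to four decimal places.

12.9673

Subinterval widths: 1, 0.25, 2.25.
Left endpoints: 4, 5, 5.25.
r(4) ≈ 3.4641, r(5) ≈ 3.7417, r(5.25) ≈ 3.8079.
Sum = Σ Δs_i · r(s_i).
Sum ≈ 12.9673.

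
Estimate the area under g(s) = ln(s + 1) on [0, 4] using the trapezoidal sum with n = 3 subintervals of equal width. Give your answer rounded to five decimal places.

Δs = (4 − 0)/3 = 4/3.
g(0) ≈ 0.00000, g(4/3) ≈ 0.84730, g(8/3) ≈ 1.29928, g(4) ≈ 1.60944.
T_3 = (Δs/2)·[g(s_0) + 2g(s_1) + 2g(s_2) + g(s_3)].
Sum ≈ 3.93507.

3.93507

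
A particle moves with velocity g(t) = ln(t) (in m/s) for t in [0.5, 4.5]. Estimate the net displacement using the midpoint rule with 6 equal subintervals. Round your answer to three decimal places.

Δt = (4.5 − 0.5)/6 = 2/3.
Midpoints: 5/6, 1.5, 13/6, 17/6, 3.5, 25/6.
g(5/6) ≈ -0.182, g(1.5) ≈ 0.405, g(13/6) ≈ 0.773, g(17/6) ≈ 1.041, g(3.5) ≈ 1.253, g(25/6) ≈ 1.427.
Sum = Δt · [g(5/6) + g(1.5) + g(13/6) + ...].
Sum ≈ 3.145.

3.145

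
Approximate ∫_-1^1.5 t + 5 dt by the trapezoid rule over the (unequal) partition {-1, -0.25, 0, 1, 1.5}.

13.125

Subinterval widths: 0.75, 0.25, 1, 0.5.
f(-1) = 4, f(-0.25) = 4.75, f(0) = 5, f(1) = 6, f(1.5) = 6.5.
On each subinterval the trapezoid contributes (Δt_i/2)·[f(t_{i-1}) + f(t_i)].
Sum = 13.125.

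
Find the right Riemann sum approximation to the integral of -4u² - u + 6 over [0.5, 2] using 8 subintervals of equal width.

-4.95703125

Δu = (2 − 0.5)/8 = 0.1875.
Right endpoints: 0.6875, 0.875, 1.0625, 1.25, 1.4375, 1.625, 1.8125, 2.
f(0.6875) = 3.421875, f(0.875) = 2.0625, f(1.0625) = 0.421875, f(1.25) = -1.5, f(1.4375) = -3.703125, f(1.625) = -6.1875, f(1.8125) = -8.953125, f(2) = -12.
Sum = Δu · [f(0.6875) + f(0.875) + f(1.0625) + ...].
Sum = -4.95703125.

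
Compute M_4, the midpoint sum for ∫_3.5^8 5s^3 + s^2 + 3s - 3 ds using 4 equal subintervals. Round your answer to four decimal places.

Δs = (8 − 3.5)/4 = 1.125.
Midpoints: 4.0625, 5.1875, 6.3125, 7.4375.
f(4.0625) = 1478357/4096, f(5.1875) = 3020615/4096, f(6.3125) = 5380001/4096, f(7.4375) = 8731475/4096.
Sum = Δs · [f(4.0625) + f(5.1875) + f(6.3125) + f(7.4375)].
Sum ≈ 5111.5122.

5111.5122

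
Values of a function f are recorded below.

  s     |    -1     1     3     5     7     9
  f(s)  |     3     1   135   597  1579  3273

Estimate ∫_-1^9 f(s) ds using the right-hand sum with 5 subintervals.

11170

Δs = 2.
Sum = 2·[1 + 135 + 597 + 1579 + 3273] = 11170.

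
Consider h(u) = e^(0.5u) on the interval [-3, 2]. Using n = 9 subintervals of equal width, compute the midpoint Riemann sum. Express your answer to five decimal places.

Δu = (2 − (-3))/9 = 5/9.
Midpoints: -49/18, -13/6, -29/18, -19/18, -0.5, 1/18, 11/18, 7/6, 31/18.
h(-49/18) ≈ 0.25638, h(-13/6) ≈ 0.33847, h(-29/18) ≈ 0.44684, h(-19/18) ≈ 0.58991, h(-0.5) ≈ 0.77880, h(1/18) ≈ 1.02817, h(11/18) ≈ 1.35738, h(7/6) ≈ 1.79200, h(31/18) ≈ 2.36579.
Sum = Δu · [h(-49/18) + h(-13/6) + h(-29/18) + ...].
Sum ≈ 4.97430.

4.97430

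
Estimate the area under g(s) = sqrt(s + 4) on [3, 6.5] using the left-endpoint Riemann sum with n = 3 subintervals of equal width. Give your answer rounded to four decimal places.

Δs = (6.5 − 3)/3 = 7/6.
Left endpoints: 3, 25/6, 16/3.
g(3) ≈ 2.6458, g(25/6) ≈ 2.8577, g(16/3) ≈ 3.0551.
Sum = Δs · [g(3) + g(25/6) + g(16/3)].
Sum ≈ 9.9850.

9.9850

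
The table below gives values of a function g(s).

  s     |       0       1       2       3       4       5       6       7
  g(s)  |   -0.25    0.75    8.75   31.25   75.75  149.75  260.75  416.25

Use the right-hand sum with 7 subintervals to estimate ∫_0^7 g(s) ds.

Δs = 1.
Sum = 1·[0.75 + 8.75 + 31.25 + 75.75 + 149.75 + 260.75 + 416.25] = 943.25.

943.25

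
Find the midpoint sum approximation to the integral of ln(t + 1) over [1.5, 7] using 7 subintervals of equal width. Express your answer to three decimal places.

8.852

Δt = (7 − 1.5)/7 = 11/14.
Midpoints: 53/28, 75/28, 97/28, 4.25, 141/28, 163/28, 185/28.
f(53/28) ≈ 1.062, f(75/28) ≈ 1.303, f(97/28) ≈ 1.496, f(4.25) ≈ 1.658, f(141/28) ≈ 1.798, f(163/28) ≈ 1.920, f(185/28) ≈ 2.029.
Sum = Δt · [f(53/28) + f(75/28) + f(97/28) + ...].
Sum ≈ 8.852.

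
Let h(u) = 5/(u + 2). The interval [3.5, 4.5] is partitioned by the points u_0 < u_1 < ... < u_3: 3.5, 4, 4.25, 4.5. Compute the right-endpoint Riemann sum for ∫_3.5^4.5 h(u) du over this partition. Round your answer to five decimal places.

Subinterval widths: 0.5, 0.25, 0.25.
Right endpoints: 4, 4.25, 4.5.
h(4) = 5/6, h(4.25) = 0.8, h(4.5) = 10/13.
Sum = Σ Δu_i · h(u_i).
Sum ≈ 0.80897.

0.80897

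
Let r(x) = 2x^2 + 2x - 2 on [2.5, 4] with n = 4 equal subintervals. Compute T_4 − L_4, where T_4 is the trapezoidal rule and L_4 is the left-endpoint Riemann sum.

T_4 = 39.0703125.
L_4 = 34.8515625.
T_4 − L_4 = 4.21875.

4.21875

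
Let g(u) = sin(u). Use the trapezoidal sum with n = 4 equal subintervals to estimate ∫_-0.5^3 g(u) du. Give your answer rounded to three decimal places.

Δu = (3 − (-0.5))/4 = 0.875.
g(-0.5) ≈ -0.479, g(0.375) ≈ 0.366, g(1.25) ≈ 0.949, g(2.125) ≈ 0.850, g(3) ≈ 0.141.
T_4 = (Δu/2)·[g(u_0) + 2g(u_1) + 2g(u_2) + 2g(u_3) + g(u_4)].
Sum ≈ 1.747.

1.747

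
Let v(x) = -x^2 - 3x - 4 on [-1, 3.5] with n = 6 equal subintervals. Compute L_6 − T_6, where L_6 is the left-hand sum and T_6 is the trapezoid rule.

9.28125

L_6 = -40.640625.
T_6 = -49.921875.
L_6 − T_6 = 9.28125.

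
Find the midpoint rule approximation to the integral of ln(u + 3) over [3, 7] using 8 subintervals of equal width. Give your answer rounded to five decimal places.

Δu = (7 − 3)/8 = 0.5.
Midpoints: 3.25, 3.75, 4.25, 4.75, 5.25, 5.75, 6.25, 6.75.
f(3.25) ≈ 1.83258, f(3.75) ≈ 1.90954, f(4.25) ≈ 1.98100, f(4.75) ≈ 2.04769, f(5.25) ≈ 2.11021, f(5.75) ≈ 2.16905, f(6.25) ≈ 2.22462, f(6.75) ≈ 2.27727.
Sum = Δu · [f(3.25) + f(3.75) + f(4.25) + ...].
Sum ≈ 8.27599.

8.27599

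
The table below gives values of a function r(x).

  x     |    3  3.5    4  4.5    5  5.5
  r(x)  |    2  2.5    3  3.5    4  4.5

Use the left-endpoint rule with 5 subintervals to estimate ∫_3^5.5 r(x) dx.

Δx = 0.5.
Sum = 0.5·[2 + 2.5 + 3 + 3.5 + 4] = 7.5.

7.5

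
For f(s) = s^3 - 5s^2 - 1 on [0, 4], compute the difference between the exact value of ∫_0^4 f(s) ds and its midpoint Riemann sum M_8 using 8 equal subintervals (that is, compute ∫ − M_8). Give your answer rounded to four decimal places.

0.0833

Exact integral: ∫_0^4 f(s) ds ≈ -46.666667.
M_8 = -46.75.
Error ≈ -46.666667 − (-46.75) ≈ 0.0833.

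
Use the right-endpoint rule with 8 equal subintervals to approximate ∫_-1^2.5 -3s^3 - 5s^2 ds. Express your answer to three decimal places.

-74.219

Δs = (2.5 − (-1))/8 = 0.4375.
Right endpoints: -0.5625, -0.125, 0.3125, 0.75, 1.1875, 1.625, 2.0625, 2.5.
f(-0.5625) = -4293/4096, f(-0.125) = -37/512, f(0.3125) = -2375/4096, f(0.75) = -4.078125, f(1.1875) = -49457/4096, f(1.625) = -13351/512, f(2.0625) = -194931/4096, f(2.5) = -78.125.
Sum = Δs · [f(-0.5625) + f(-0.125) + f(0.3125) + ...].
Sum ≈ -74.219.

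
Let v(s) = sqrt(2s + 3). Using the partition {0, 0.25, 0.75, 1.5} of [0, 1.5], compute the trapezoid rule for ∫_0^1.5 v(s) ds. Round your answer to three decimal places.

Subinterval widths: 0.25, 0.5, 0.75.
v(0) ≈ 1.732, v(0.25) ≈ 1.871, v(0.75) ≈ 2.121, v(1.5) ≈ 2.449.
On each subinterval the trapezoid contributes (Δs_i/2)·[v(s_{i-1}) + v(s_i)].
Sum ≈ 3.162.

3.162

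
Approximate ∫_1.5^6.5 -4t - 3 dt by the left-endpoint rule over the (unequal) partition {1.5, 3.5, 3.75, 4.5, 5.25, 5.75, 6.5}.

Subinterval widths: 2, 0.25, 0.75, 0.75, 0.5, 0.75.
Left endpoints: 1.5, 3.5, 3.75, 4.5, 5.25, 5.75.
f(1.5) = -9, f(3.5) = -17, f(3.75) = -18, f(4.5) = -21, f(5.25) = -24, f(5.75) = -26.
Sum = Σ Δt_i · f(t_i).
Sum = -83.

-83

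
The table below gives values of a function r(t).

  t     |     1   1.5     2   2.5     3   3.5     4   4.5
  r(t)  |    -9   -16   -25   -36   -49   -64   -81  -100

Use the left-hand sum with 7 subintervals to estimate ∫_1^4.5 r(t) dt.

-140

Δt = 0.5.
Sum = 0.5·[(-9) + (-16) + (-25) + (-36) + (-49) + (-64) + (-81)] = -140.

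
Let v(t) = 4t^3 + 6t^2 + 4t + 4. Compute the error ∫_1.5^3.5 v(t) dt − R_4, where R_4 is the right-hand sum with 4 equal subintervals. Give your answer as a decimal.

Exact integral: ∫_1.5^3.5 v(t) dt = 252.
R_4 = 311.5.
Error = 252 − 311.5 = -59.5.

-59.5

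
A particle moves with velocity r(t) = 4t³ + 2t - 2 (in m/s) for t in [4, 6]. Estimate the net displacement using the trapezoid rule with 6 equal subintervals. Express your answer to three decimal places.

1058.222

Δt = (6 − 4)/6 = 1/3.
r(4) = 262, r(13/3) = 8968/27, r(14/3) = 11174/27, r(5) = 508, r(16/3) = 16618/27, r(17/3) = 19904/27, r(6) = 874.
T_6 = (Δt/2)·[r(t_0) + 2r(t_1) + ... + 2r(t_{5}) + r(t_6)].
Sum ≈ 1058.222.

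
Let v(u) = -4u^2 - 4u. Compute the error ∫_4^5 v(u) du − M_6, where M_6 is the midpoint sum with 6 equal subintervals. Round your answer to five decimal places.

Exact integral: ∫_4^5 v(u) du ≈ -99.3333333.
M_6 ≈ -99.3240741.
Error ≈ -99.3333333 − (-99.3240741) ≈ -0.00926.

-0.00926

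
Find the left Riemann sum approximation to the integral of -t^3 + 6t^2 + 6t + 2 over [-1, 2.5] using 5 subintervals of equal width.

Δt = (2.5 − (-1))/5 = 0.7.
Left endpoints: -1, -0.3, 0.4, 1.1, 1.8.
f(-1) = 3, f(-0.3) = 0.767, f(0.4) = 5.296, f(1.1) = 14.529, f(1.8) = 26.408.
Sum = Δt · [f(-1) + f(-0.3) + f(0.4) + f(1.1) + f(1.8)].
Sum = 35.

35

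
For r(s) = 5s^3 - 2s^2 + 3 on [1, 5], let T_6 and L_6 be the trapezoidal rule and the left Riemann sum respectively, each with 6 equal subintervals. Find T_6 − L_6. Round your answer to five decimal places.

T_6 ≈ 722.0740741.
L_6 ≈ 531.4074074.
T_6 − L_6 ≈ 190.66667.

190.66667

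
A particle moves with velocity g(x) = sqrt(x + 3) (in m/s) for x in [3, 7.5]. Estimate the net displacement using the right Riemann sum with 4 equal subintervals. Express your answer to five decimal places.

13.32426

Δx = (7.5 − 3)/4 = 1.125.
Right endpoints: 4.125, 5.25, 6.375, 7.5.
g(4.125) ≈ 2.66927, g(5.25) ≈ 2.87228, g(6.375) ≈ 3.06186, g(7.5) ≈ 3.24037.
Sum = Δx · [g(4.125) + g(5.25) + g(6.375) + g(7.5)].
Sum ≈ 13.32426.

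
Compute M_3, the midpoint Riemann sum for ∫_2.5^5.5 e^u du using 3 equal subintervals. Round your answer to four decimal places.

223.0968

Δu = (5.5 − 2.5)/3 = 1.
Midpoints: 3, 4, 5.
f(3) ≈ 20.0855, f(4) ≈ 54.5982, f(5) ≈ 148.4132.
Sum = Δu · [f(3) + f(4) + f(5)].
Sum ≈ 223.0968.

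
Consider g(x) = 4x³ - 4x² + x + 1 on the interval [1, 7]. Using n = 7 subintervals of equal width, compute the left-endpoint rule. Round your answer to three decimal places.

1499.755

Δx = (7 − 1)/7 = 6/7.
Left endpoints: 1, 13/7, 19/7, 25/7, 31/7, 37/7, 43/7.
g(1) = 2, g(13/7) = 5036/343, g(19/7) = 18602/343, g(25/7) = 46568/343, g(31/7) = 94118/343, g(37/7) = 166436/343, g(43/7) = 268706/343.
Sum = Δx · [g(1) + g(13/7) + g(19/7) + ...].
Sum ≈ 1499.755.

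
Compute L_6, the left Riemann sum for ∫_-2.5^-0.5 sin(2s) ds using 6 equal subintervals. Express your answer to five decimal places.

Δs = (-0.5 − (-2.5))/6 = 1/3.
Left endpoints: -2.5, -13/6, -11/6, -1.5, -7/6, -5/6.
f(-2.5) ≈ 0.95892, f(-13/6) ≈ 0.92901, f(-11/6) ≈ 0.50128, f(-1.5) ≈ -0.14112, f(-7/6) ≈ -0.72309, f(-5/6) ≈ -0.99541.
Sum = Δs · [f(-2.5) + f(-13/6) + f(-11/6) + ...].
Sum ≈ 0.17653.

0.17653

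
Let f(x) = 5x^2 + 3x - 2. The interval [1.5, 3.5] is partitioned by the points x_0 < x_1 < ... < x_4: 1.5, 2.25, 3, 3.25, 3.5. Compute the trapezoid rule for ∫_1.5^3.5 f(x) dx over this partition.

77.5625

Subinterval widths: 0.75, 0.75, 0.25, 0.25.
f(1.5) = 13.75, f(2.25) = 30.0625, f(3) = 52, f(3.25) = 60.5625, f(3.5) = 69.75.
On each subinterval the trapezoid contributes (Δx_i/2)·[f(x_{i-1}) + f(x_i)].
Sum = 77.5625.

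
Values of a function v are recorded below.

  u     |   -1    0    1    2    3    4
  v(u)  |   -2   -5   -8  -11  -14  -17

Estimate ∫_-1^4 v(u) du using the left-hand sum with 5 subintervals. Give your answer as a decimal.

-40

Δu = 1.
Sum = 1·[(-2) + (-5) + (-8) + (-11) + (-14)] = -40.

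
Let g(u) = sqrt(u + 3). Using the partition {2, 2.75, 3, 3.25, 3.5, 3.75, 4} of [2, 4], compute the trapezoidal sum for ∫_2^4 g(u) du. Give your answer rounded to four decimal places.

Subinterval widths: 0.75, 0.25, 0.25, 0.25, 0.25, 0.25.
g(2) ≈ 2.2361, g(2.75) ≈ 2.3979, g(3) ≈ 2.4495, g(3.25) ≈ 2.5000, g(3.5) ≈ 2.5495, g(3.75) ≈ 2.5981, g(4) ≈ 2.6458.
On each subinterval the trapezoid contributes (Δu_i/2)·[g(u_{i-1}) + g(u_i)].
Sum ≈ 4.8925.

4.8925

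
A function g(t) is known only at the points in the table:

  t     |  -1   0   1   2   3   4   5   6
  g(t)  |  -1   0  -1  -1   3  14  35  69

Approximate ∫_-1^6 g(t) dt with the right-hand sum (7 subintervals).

119

Δt = 1.
Sum = 1·[0 + (-1) + (-1) + 3 + 14 + 35 + 69] = 119.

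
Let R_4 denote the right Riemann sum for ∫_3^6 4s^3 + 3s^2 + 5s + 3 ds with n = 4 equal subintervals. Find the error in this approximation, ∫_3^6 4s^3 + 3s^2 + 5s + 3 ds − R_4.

-335.53125

Exact integral: ∫_3^6 f(s) ds = 1480.5.
R_4 = 1816.03125.
Error = 1480.5 − 1816.03125 = -335.53125.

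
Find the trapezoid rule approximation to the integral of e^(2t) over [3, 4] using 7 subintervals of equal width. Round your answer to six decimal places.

1297.519798

Δt = (4 − 3)/7 = 1/7.
f(3) ≈ 403.428793, f(22/7) ≈ 536.847616, f(23/7) ≈ 714.389671, f(24/7) ≈ 950.647049, f(25/7) ≈ 1265.037624, f(26/7) ≈ 1683.400996, f(27/7) ≈ 2240.122239, f(4) ≈ 2980.957987.
T_7 = (Δt/2)·[f(t_0) + 2f(t_1) + ... + 2f(t_{6}) + f(t_7)].
Sum ≈ 1297.519798.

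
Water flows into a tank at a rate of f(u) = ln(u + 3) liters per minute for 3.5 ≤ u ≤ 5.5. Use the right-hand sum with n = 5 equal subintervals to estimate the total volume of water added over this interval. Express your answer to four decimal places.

4.0770

Δu = (5.5 − 3.5)/5 = 0.4.
Right endpoints: 3.9, 4.3, 4.7, 5.1, 5.5.
f(3.9) ≈ 1.9315, f(4.3) ≈ 1.9879, f(4.7) ≈ 2.0412, f(5.1) ≈ 2.0919, f(5.5) ≈ 2.1401.
Sum = Δu · [f(3.9) + f(4.3) + f(4.7) + f(5.1) + f(5.5)].
Sum ≈ 4.0770.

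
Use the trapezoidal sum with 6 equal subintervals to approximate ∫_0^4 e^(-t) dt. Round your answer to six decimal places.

1.017777

Δt = (4 − 0)/6 = 2/3.
f(0) ≈ 1.000000, f(2/3) ≈ 0.513417, f(4/3) ≈ 0.263597, f(2) ≈ 0.135335, f(8/3) ≈ 0.069483, f(10/3) ≈ 0.035674, f(4) ≈ 0.018316.
T_6 = (Δt/2)·[f(t_0) + 2f(t_1) + ... + 2f(t_{5}) + f(t_6)].
Sum ≈ 1.017777.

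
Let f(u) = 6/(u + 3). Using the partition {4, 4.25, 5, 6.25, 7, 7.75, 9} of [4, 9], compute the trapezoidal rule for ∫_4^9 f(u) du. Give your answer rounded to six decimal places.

Subinterval widths: 0.25, 0.75, 1.25, 0.75, 0.75, 1.25.
f(4) = 6/7, f(4.25) = 24/29, f(5) = 0.75, f(6.25) = 24/37, f(7) = 0.6, f(7.75) = 24/43, f(9) = 0.5.
On each subinterval the trapezoid contributes (Δu_i/2)·[f(u_{i-1}) + f(u_i)].
Sum ≈ 3.240224.

3.240224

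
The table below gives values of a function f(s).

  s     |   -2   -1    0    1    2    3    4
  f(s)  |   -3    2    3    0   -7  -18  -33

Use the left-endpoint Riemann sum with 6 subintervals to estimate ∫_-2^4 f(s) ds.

Δs = 1.
Sum = 1·[(-3) + 2 + 3 + 0 + (-7) + (-18)] = -23.

-23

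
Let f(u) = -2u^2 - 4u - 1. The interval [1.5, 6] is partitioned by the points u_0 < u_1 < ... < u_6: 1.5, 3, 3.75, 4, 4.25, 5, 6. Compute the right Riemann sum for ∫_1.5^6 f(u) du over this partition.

-255.625

Subinterval widths: 1.5, 0.75, 0.25, 0.25, 0.75, 1.
Right endpoints: 3, 3.75, 4, 4.25, 5, 6.
f(3) = -31, f(3.75) = -44.125, f(4) = -49, f(4.25) = -54.125, f(5) = -71, f(6) = -97.
Sum = Σ Δu_i · f(u_i).
Sum = -255.625.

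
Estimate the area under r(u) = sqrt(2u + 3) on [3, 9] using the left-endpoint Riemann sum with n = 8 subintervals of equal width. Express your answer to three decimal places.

Δu = (9 − 3)/8 = 0.75.
Left endpoints: 3, 3.75, 4.5, 5.25, 6, 6.75, 7.5, 8.25.
r(3) ≈ 3.000, r(3.75) ≈ 3.240, r(4.5) ≈ 3.464, r(5.25) ≈ 3.674, r(6) ≈ 3.873, r(6.75) ≈ 4.062, r(7.5) ≈ 4.243, r(8.25) ≈ 4.416.
Sum = Δu · [r(3) + r(3.75) + r(4.5) + ...].
Sum ≈ 22.479.

22.479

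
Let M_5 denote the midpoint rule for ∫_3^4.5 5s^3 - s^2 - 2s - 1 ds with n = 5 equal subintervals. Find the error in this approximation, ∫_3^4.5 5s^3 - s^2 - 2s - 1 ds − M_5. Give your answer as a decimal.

Exact integral: ∫_3^4.5 f(s) ds = 377.203125.
M_5 = 376.5815625.
Error = 377.203125 − 376.5815625 = 0.6215625.

0.6215625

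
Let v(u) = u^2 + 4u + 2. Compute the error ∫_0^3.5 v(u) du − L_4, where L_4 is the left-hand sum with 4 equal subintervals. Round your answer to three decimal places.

11.038

Exact integral: ∫_0^3.5 v(u) du ≈ 45.79167.
L_4 = 34.75390625.
Error ≈ 45.79167 − 34.75390625 ≈ 11.038.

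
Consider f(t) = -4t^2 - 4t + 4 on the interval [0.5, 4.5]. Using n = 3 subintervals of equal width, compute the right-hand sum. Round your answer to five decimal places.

-214.07407

Δt = (4.5 − 0.5)/3 = 4/3.
Right endpoints: 11/6, 19/6, 4.5.
f(11/6) = -151/9, f(19/6) = -439/9, f(4.5) = -95.
Sum = Δt · [f(11/6) + f(19/6) + f(4.5)].
Sum ≈ -214.07407.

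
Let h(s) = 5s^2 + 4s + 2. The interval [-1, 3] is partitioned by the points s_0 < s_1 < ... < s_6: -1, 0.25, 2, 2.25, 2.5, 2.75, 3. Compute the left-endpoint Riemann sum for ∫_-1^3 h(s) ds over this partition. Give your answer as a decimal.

Subinterval widths: 1.25, 1.75, 0.25, 0.25, 0.25, 0.25.
Left endpoints: -1, 0.25, 2, 2.25, 2.5, 2.75.
h(-1) = 3, h(0.25) = 3.3125, h(2) = 30, h(2.25) = 36.3125, h(2.5) = 43.25, h(2.75) = 50.8125.
Sum = Σ Δs_i · h(s_i).
Sum = 49.640625.

49.640625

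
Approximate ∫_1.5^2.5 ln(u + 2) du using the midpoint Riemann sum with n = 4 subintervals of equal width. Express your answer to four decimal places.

1.3838

Δu = (2.5 − 1.5)/4 = 0.25.
Midpoints: 1.625, 1.875, 2.125, 2.375.
f(1.625) ≈ 1.2879, f(1.875) ≈ 1.3545, f(2.125) ≈ 1.4171, f(2.375) ≈ 1.4759.
Sum = Δu · [f(1.625) + f(1.875) + f(2.125) + f(2.375)].
Sum ≈ 1.3838.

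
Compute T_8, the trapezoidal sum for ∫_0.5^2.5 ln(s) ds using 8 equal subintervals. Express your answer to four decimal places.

0.6290

Δs = (2.5 − 0.5)/8 = 0.25.
f(0.5) ≈ -0.6931, f(0.75) ≈ -0.2877, f(1) ≈ 0.0000, f(1.25) ≈ 0.2231, f(1.5) ≈ 0.4055, f(1.75) ≈ 0.5596, f(2) ≈ 0.6931, f(2.25) ≈ 0.8109, f(2.5) ≈ 0.9163.
T_8 = (Δs/2)·[f(s_0) + 2f(s_1) + ... + 2f(s_{7}) + f(s_8)].
Sum ≈ 0.6290.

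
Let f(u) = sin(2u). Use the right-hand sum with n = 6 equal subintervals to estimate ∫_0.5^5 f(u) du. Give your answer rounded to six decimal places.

0.035686

Δu = (5 − 0.5)/6 = 0.75.
Right endpoints: 1.25, 2, 2.75, 3.5, 4.25, 5.
f(1.25) ≈ 0.598472, f(2) ≈ -0.756802, f(2.75) ≈ -0.705540, f(3.5) ≈ 0.656987, f(4.25) ≈ 0.798487, f(5) ≈ -0.544021.
Sum = Δu · [f(1.25) + f(2) + f(2.75) + ...].
Sum ≈ 0.035686.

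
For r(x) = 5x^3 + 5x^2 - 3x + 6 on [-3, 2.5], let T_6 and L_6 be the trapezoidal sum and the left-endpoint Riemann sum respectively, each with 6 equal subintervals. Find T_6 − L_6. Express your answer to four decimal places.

T_6 ≈ 56.707610.
L_6 ≈ -27.110098.
T_6 − L_6 ≈ 83.8177.

83.8177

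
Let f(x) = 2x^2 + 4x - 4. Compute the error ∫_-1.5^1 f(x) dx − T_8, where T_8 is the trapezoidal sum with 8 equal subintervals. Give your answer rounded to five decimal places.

-0.08138

Exact integral: ∫_-1.5^1 f(x) dx ≈ -9.5833333.
T_8 ≈ -9.5019531.
Error ≈ -9.5833333 − (-9.5019531) ≈ -0.08138.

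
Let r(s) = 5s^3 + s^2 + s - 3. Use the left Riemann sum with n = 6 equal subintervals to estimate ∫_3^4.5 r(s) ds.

393.05078125

Δs = (4.5 − 3)/6 = 0.25.
Left endpoints: 3, 3.25, 3.5, 3.75, 4, 4.25.
r(3) = 144, r(3.25) = 182.453125, r(3.5) = 227.125, r(3.75) = 278.484375, r(4) = 337, r(4.25) = 403.140625.
Sum = Δs · [r(3) + r(3.25) + r(3.5) + ...].
Sum = 393.05078125.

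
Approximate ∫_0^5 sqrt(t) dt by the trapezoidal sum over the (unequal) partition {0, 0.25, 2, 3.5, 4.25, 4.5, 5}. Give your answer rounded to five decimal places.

7.28807

Subinterval widths: 0.25, 1.75, 1.5, 0.75, 0.25, 0.5.
f(0) ≈ 0.00000, f(0.25) ≈ 0.50000, f(2) ≈ 1.41421, f(3.5) ≈ 1.87083, f(4.25) ≈ 2.06155, f(4.5) ≈ 2.12132, f(5) ≈ 2.23607.
On each subinterval the trapezoid contributes (Δt_i/2)·[f(t_{i-1}) + f(t_i)].
Sum ≈ 7.28807.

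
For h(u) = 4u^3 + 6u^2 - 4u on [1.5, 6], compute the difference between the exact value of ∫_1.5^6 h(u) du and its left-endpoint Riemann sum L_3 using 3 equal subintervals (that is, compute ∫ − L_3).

Exact integral: ∫_1.5^6 h(u) du = 1648.6875.
L_3 = 958.5.
Error = 1648.6875 − 958.5 = 690.1875.

690.1875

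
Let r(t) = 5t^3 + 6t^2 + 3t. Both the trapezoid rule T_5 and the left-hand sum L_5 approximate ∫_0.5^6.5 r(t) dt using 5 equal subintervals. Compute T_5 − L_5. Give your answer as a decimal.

T_5 = 2927.49.
L_5 = 1941.99.
T_5 − L_5 = 985.5.

985.5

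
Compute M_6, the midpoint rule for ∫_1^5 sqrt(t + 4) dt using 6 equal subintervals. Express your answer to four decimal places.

Δt = (5 − 1)/6 = 2/3.
Midpoints: 4/3, 2, 8/3, 10/3, 4, 14/3.
f(4/3) ≈ 2.3094, f(2) ≈ 2.4495, f(8/3) ≈ 2.5820, f(10/3) ≈ 2.7080, f(4) ≈ 2.8284, f(14/3) ≈ 2.9439.
Sum = Δt · [f(4/3) + f(2) + f(8/3) + ...].
Sum ≈ 10.5475.

10.5475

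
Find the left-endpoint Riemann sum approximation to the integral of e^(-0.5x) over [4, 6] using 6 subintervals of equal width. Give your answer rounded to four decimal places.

Δx = (6 − 4)/6 = 1/3.
Left endpoints: 4, 13/3, 14/3, 5, 16/3, 17/3.
f(4) ≈ 0.1353, f(13/3) ≈ 0.1146, f(14/3) ≈ 0.0970, f(5) ≈ 0.0821, f(16/3) ≈ 0.0695, f(17/3) ≈ 0.0588.
Sum = Δx · [f(4) + f(13/3) + f(14/3) + ...].
Sum ≈ 0.1858.

0.1858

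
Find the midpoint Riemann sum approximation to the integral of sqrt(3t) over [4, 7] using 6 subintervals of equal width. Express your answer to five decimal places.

Δt = (7 − 4)/6 = 0.5.
Midpoints: 4.25, 4.75, 5.25, 5.75, 6.25, 6.75.
f(4.25) ≈ 3.57071, f(4.75) ≈ 3.77492, f(5.25) ≈ 3.96863, f(5.75) ≈ 4.15331, f(6.25) ≈ 4.33013, f(6.75) ≈ 4.50000.
Sum = Δt · [f(4.25) + f(4.75) + f(5.25) + ...].
Sum ≈ 12.14885.

12.14885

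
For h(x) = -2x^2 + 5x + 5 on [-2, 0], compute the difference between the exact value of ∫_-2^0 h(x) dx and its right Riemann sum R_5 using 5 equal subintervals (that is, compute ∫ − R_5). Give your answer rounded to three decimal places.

-3.493

Exact integral: ∫_-2^0 h(x) dx ≈ -5.33333.
R_5 = -1.84.
Error ≈ -5.33333 − (-1.84) ≈ -3.493.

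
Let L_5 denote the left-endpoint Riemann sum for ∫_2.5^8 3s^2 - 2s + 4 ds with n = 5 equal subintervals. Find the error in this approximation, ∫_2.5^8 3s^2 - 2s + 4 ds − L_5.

Exact integral: ∫_2.5^8 f(s) ds = 460.625.
L_5 = 374.715.
Error = 460.625 − 374.715 = 85.91.

85.91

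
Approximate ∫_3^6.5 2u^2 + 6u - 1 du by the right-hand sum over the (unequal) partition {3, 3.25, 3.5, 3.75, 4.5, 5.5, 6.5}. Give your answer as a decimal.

Subinterval widths: 0.25, 0.25, 0.25, 0.75, 1, 1.
Right endpoints: 3.25, 3.5, 3.75, 4.5, 5.5, 6.5.
f(3.25) = 39.625, f(3.5) = 44.5, f(3.75) = 49.625, f(4.5) = 66.5, f(5.5) = 92.5, f(6.5) = 122.5.
Sum = Σ Δu_i · f(u_i).
Sum = 298.3125.

298.3125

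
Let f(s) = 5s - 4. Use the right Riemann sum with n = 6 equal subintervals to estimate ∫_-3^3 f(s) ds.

Δs = (3 − (-3))/6 = 1.
Right endpoints: -2, -1, 0, 1, 2, 3.
f(-2) = -14, f(-1) = -9, f(0) = -4, f(1) = 1, f(2) = 6, f(3) = 11.
Sum = Δs · [f(-2) + f(-1) + f(0) + ...].
Sum = -9.

-9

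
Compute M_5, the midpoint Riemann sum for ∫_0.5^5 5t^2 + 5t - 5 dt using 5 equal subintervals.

Δt = (5 − 0.5)/5 = 0.9.
Midpoints: 0.95, 1.85, 2.75, 3.65, 4.55.
f(0.95) = 4.2625, f(1.85) = 21.3625, f(2.75) = 46.5625, f(3.65) = 79.8625, f(4.55) = 121.2625.
Sum = Δt · [f(0.95) + f(1.85) + f(2.75) + f(3.65) + f(4.55)].
Sum = 245.98125.

245.98125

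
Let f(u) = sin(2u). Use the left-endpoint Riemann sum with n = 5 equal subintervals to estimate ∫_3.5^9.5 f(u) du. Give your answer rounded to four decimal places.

0.2495

Δu = (9.5 − 3.5)/5 = 1.2.
Left endpoints: 3.5, 4.7, 5.9, 7.1, 8.3.
f(3.5) ≈ 0.6570, f(4.7) ≈ 0.0248, f(5.9) ≈ -0.6935, f(7.1) ≈ 0.9980, f(8.3) ≈ -0.7784.
Sum = Δu · [f(3.5) + f(4.7) + f(5.9) + f(7.1) + f(8.3)].
Sum ≈ 0.2495.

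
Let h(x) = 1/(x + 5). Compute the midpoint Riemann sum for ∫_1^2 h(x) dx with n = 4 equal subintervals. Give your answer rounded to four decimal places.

0.1541

Δx = (2 − 1)/4 = 0.25.
Midpoints: 1.125, 1.375, 1.625, 1.875.
h(1.125) = 8/49, h(1.375) = 8/51, h(1.625) = 8/53, h(1.875) = 8/55.
Sum = Δx · [h(1.125) + h(1.375) + h(1.625) + h(1.875)].
Sum ≈ 0.1541.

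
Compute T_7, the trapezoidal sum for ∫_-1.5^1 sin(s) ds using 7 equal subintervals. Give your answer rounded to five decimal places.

Δs = (1 − (-1.5))/7 = 5/14.
f(-1.5) ≈ -0.99749, f(-8/7) ≈ -0.90982, f(-11/14) ≈ -0.70733, f(-3/7) ≈ -0.41557, f(-1/14) ≈ -0.07137, f(2/7) ≈ 0.28184, f(9/14) ≈ 0.59948, f(1) ≈ 0.84147.
T_7 = (Δs/2)·[f(s_0) + 2f(s_1) + ... + 2f(s_{6}) + f(s_7)].
Sum ≈ -0.46456.

-0.46456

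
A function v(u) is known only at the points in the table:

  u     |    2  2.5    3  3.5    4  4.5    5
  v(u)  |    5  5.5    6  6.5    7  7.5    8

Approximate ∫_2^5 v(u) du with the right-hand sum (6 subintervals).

Δu = 0.5.
Sum = 0.5·[5.5 + 6 + 6.5 + 7 + 7.5 + 8] = 20.25.

20.25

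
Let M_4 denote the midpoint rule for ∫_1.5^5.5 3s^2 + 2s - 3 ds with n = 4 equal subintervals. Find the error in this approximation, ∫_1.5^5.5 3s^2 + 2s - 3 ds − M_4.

1

Exact integral: ∫_1.5^5.5 f(s) ds = 179.
M_4 = 178.
Error = 179 − 178 = 1.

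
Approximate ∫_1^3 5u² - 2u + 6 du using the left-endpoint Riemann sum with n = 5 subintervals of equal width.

40.4

Δu = (3 − 1)/5 = 0.4.
Left endpoints: 1, 1.4, 1.8, 2.2, 2.6.
f(1) = 9, f(1.4) = 13, f(1.8) = 18.6, f(2.2) = 25.8, f(2.6) = 34.6.
Sum = Δu · [f(1) + f(1.4) + f(1.8) + f(2.2) + f(2.6)].
Sum = 40.4.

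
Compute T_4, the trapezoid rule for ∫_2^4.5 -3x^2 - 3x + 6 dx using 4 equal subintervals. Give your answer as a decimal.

Δx = (4.5 − 2)/4 = 0.625.
f(2) = -12, f(2.625) = -22.546875, f(3.25) = -35.4375, f(3.875) = -50.671875, f(4.5) = -68.25.
T_4 = (Δx/2)·[f(x_0) + 2f(x_1) + 2f(x_2) + 2f(x_3) + f(x_4)].
Sum = -92.98828125.

-92.98828125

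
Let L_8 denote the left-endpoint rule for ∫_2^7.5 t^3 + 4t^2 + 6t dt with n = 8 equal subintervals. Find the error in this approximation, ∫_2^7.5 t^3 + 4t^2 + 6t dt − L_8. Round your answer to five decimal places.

Exact integral: ∫_2^7.5 f(t) dt ≈ 1495.5989583.
L_8 ≈ 1278.0490723.
Error ≈ 1495.5989583 − 1278.0490723 ≈ 217.54989.

217.54989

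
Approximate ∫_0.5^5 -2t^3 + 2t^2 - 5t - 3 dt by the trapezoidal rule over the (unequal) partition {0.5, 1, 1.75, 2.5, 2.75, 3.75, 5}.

Subinterval widths: 0.5, 0.75, 0.75, 0.25, 1, 1.25.
f(0.5) = -5.25, f(1) = -8, f(1.75) = -16.34375, f(2.5) = -34.25, f(2.75) = -43.21875, f(3.75) = -99.09375, f(5) = -228.
On each subinterval the trapezoid contributes (Δt_i/2)·[f(t_{i-1}) + f(t_i)].
Sum = -316.6875.

-316.6875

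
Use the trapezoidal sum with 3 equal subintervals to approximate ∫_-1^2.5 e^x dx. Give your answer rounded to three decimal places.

Δx = (2.5 − (-1))/3 = 7/6.
f(-1) ≈ 0.368, f(1/6) ≈ 1.181, f(4/3) ≈ 3.794, f(2.5) ≈ 12.182.
T_3 = (Δx/2)·[f(x_0) + 2f(x_1) + 2f(x_2) + f(x_3)].
Sum ≈ 13.125.

13.125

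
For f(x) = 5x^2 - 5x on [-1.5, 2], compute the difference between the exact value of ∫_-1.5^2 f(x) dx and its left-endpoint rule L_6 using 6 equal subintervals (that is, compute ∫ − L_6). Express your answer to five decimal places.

Exact integral: ∫_-1.5^2 f(x) dx ≈ 14.5833333.
L_6 ≈ 18.1278935.
Error ≈ 14.5833333 − 18.1278935 ≈ -3.54456.

-3.54456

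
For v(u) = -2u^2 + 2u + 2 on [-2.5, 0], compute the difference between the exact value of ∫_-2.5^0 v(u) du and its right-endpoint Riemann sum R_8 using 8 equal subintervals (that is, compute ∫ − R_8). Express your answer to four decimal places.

Exact integral: ∫_-2.5^0 v(u) du ≈ -11.666667.
R_8 ≈ -9.013672.
Error ≈ -11.666667 − (-9.013672) ≈ -2.6530.

-2.6530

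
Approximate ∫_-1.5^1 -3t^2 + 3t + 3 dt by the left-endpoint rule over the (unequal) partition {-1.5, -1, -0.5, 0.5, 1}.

-3

Subinterval widths: 0.5, 0.5, 1, 0.5.
Left endpoints: -1.5, -1, -0.5, 0.5.
f(-1.5) = -8.25, f(-1) = -3, f(-0.5) = 0.75, f(0.5) = 3.75.
Sum = Σ Δt_i · f(t_i).
Sum = -3.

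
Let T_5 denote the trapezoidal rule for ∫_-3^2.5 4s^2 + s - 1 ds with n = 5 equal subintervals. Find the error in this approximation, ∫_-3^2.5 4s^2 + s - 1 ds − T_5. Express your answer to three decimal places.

Exact integral: ∫_-3^2.5 f(s) ds ≈ 49.95833.
T_5 = 54.395.
Error ≈ 49.95833 − 54.395 ≈ -4.437.

-4.437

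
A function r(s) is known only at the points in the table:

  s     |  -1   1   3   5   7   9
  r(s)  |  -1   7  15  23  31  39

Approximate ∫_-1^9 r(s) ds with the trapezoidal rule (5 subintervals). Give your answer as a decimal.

190

Δs = 2.
T_5 = (2/2)·[(-1) + 2·7 + 2·15 + 2·23 + 2·31 + 39] = 190.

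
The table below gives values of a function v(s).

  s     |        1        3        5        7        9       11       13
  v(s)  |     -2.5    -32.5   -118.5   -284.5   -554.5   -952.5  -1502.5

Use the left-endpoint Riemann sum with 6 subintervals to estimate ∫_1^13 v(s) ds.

Δs = 2.
Sum = 2·[(-2.5) + (-32.5) + (-118.5) + (-284.5) + (-554.5) + (-952.5)] = -3890.

-3890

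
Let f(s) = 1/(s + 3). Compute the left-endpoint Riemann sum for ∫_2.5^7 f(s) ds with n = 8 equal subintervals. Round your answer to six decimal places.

0.621456

Δs = (7 − 2.5)/8 = 0.5625.
Left endpoints: 2.5, 3.0625, 3.625, 4.1875, 4.75, 5.3125, 5.875, 6.4375.
f(2.5) = 2/11, f(3.0625) = 16/97, f(3.625) = 8/53, f(4.1875) = 16/115, f(4.75) = 4/31, f(5.3125) = 16/133, f(5.875) = 8/71, f(6.4375) = 16/151.
Sum = Δs · [f(2.5) + f(3.0625) + f(3.625) + ...].
Sum ≈ 0.621456.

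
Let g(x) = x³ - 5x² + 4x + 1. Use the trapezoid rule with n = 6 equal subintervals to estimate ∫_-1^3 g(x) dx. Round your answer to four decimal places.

-7.2593

Δx = (3 − (-1))/6 = 2/3.
g(-1) = -9, g(-1/3) = -25/27, g(1/3) = 49/27, g(1) = 1, g(5/3) = -43/27, g(7/3) = -113/27, g(3) = -5.
T_6 = (Δx/2)·[g(x_0) + 2g(x_1) + ... + 2g(x_{5}) + g(x_6)].
Sum ≈ -7.2593.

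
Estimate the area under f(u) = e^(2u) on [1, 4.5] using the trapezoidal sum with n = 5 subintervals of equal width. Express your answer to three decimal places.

4688.359

Δu = (4.5 − 1)/5 = 0.7.
f(1) ≈ 7.389, f(1.7) ≈ 29.964, f(2.4) ≈ 121.510, f(3.1) ≈ 492.749, f(3.8) ≈ 1998.196, f(4.5) ≈ 8103.084.
T_5 = (Δu/2)·[f(u_0) + 2f(u_1) + ... + 2f(u_{4}) + f(u_5)].
Sum ≈ 4688.359.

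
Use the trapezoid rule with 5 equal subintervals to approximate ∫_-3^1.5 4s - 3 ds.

-27

Δs = (1.5 − (-3))/5 = 0.9.
f(-3) = -15, f(-2.1) = -11.4, f(-1.2) = -7.8, f(-0.3) = -4.2, f(0.6) = -0.6, f(1.5) = 3.
T_5 = (Δs/2)·[f(s_0) + 2f(s_1) + ... + 2f(s_{4}) + f(s_5)].
Sum = -27.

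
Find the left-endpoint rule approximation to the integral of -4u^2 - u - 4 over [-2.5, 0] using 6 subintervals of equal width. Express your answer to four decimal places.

Δu = (0 − (-2.5))/6 = 5/12.
Left endpoints: -2.5, -25/12, -5/3, -1.25, -5/6, -5/12.
f(-2.5) = -26.5, f(-25/12) = -347/18, f(-5/3) = -121/9, f(-1.25) = -9, f(-5/6) = -107/18, f(-5/12) = -77/18.
Sum = Δu · [f(-2.5) + f(-25/12) + f(-5/3) + ...].
Sum ≈ -32.6852.

-32.6852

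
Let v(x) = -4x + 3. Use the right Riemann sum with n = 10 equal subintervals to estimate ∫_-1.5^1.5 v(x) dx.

Δx = (1.5 − (-1.5))/10 = 0.3.
Right endpoints: -1.2, -0.9, -0.6, -0.3, 0, 0.3, 0.6, 0.9, 1.2, 1.5.
v(-1.2) = 7.8, v(-0.9) = 6.6, v(-0.6) = 5.4, v(-0.3) = 4.2, v(0) = 3, v(0.3) = 1.8, v(0.6) = 0.6, v(0.9) = -0.6, v(1.2) = -1.8, v(1.5) = -3.
Sum = Δx · [v(-1.2) + v(-0.9) + v(-0.6) + ...].
Sum = 7.2.

7.2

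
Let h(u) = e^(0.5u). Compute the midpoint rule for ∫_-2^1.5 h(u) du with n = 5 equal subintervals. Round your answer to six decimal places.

3.480449

Δu = (1.5 − (-2))/5 = 0.7.
Midpoints: -1.65, -0.95, -0.25, 0.45, 1.15.
h(-1.65) ≈ 0.438235, h(-0.95) ≈ 0.621885, h(-0.25) ≈ 0.882497, h(0.45) ≈ 1.252323, h(1.15) ≈ 1.777131.
Sum = Δu · [h(-1.65) + h(-0.95) + h(-0.25) + h(0.45) + h(1.15)].
Sum ≈ 3.480449.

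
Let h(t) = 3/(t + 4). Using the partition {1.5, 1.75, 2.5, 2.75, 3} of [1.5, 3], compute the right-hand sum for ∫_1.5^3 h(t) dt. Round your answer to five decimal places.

Subinterval widths: 0.25, 0.75, 0.25, 0.25.
Right endpoints: 1.75, 2.5, 2.75, 3.
h(1.75) = 12/23, h(2.5) = 6/13, h(2.75) = 4/9, h(3) = 3/7.
Sum = Σ Δt_i · h(t_i).
Sum ≈ 0.69484.

0.69484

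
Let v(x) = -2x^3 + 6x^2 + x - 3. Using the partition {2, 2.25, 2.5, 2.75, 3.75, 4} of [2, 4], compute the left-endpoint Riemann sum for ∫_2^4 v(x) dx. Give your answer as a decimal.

3.34375

Subinterval widths: 0.25, 0.25, 0.25, 1, 0.25.
Left endpoints: 2, 2.25, 2.5, 2.75, 3.75.
v(2) = 7, v(2.25) = 6.84375, v(2.5) = 5.75, v(2.75) = 3.53125, v(3.75) = -20.34375.
Sum = Σ Δx_i · v(x_i).
Sum = 3.34375.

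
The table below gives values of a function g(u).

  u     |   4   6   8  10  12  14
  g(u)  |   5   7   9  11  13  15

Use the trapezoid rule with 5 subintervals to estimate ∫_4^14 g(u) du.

Δu = 2.
T_5 = (2/2)·[5 + 2·7 + 2·9 + 2·11 + 2·13 + 15] = 100.

100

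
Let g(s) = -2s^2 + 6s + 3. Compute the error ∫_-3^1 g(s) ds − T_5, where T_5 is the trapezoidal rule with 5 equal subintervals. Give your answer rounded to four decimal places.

Exact integral: ∫_-3^1 g(s) ds ≈ -30.666667.
T_5 = -31.52.
Error ≈ -30.666667 − (-31.52) ≈ 0.8533.

0.8533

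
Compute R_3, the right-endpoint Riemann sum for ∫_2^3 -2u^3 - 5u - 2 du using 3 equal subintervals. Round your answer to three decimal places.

Δu = (3 − 2)/3 = 1/3.
Right endpoints: 7/3, 8/3, 3.
f(7/3) = -1055/27, f(8/3) = -1438/27, f(3) = -71.
Sum = Δu · [f(7/3) + f(8/3) + f(3)].
Sum ≈ -54.444.

-54.444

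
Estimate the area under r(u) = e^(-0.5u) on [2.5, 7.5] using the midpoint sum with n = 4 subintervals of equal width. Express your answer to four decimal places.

Δu = (7.5 − 2.5)/4 = 1.25.
Midpoints: 3.125, 4.375, 5.625, 6.875.
r(3.125) ≈ 0.2096, r(4.375) ≈ 0.1122, r(5.625) ≈ 0.0601, r(6.875) ≈ 0.0321.
Sum = Δu · [r(3.125) + r(4.375) + r(5.625) + r(6.875)].
Sum ≈ 0.5175.

0.5175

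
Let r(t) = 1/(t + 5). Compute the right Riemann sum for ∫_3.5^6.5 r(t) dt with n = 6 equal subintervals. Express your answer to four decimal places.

0.2947

Δt = (6.5 − 3.5)/6 = 0.5.
Right endpoints: 4, 4.5, 5, 5.5, 6, 6.5.
r(4) = 1/9, r(4.5) = 2/19, r(5) = 0.1, r(5.5) = 2/21, r(6) = 1/11, r(6.5) = 2/23.
Sum = Δt · [r(4) + r(4.5) + r(5) + ...].
Sum ≈ 0.2947.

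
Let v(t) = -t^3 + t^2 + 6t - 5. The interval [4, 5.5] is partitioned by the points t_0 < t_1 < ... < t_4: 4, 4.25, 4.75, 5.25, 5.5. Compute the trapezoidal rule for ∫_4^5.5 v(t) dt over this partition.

-96.01171875

Subinterval widths: 0.25, 0.5, 0.5, 0.25.
v(4) = -29, v(4.25) = -38.203125, v(4.75) = -61.109375, v(5.25) = -90.640625, v(5.5) = -108.125.
On each subinterval the trapezoid contributes (Δt_i/2)·[v(t_{i-1}) + v(t_i)].
Sum = -96.01171875.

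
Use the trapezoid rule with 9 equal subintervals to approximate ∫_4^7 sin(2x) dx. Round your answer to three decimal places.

Δx = (7 − 4)/9 = 1/3.
f(4) ≈ 0.989, f(13/3) ≈ 0.688, f(14/3) ≈ 0.091, f(5) ≈ -0.544, f(16/3) ≈ -0.946, f(17/3) ≈ -0.943, f(6) ≈ -0.537, f(19/3) ≈ 0.100, f(20/3) ≈ 0.694, f(7) ≈ 0.991.
T_9 = (Δx/2)·[f(x_0) + 2f(x_1) + ... + 2f(x_{8}) + f(x_9)].
Sum ≈ -0.136.

-0.136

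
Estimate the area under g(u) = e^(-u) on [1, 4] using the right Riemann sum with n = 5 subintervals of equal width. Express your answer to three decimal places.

Δu = (4 − 1)/5 = 0.6.
Right endpoints: 1.6, 2.2, 2.8, 3.4, 4.
g(1.6) ≈ 0.202, g(2.2) ≈ 0.111, g(2.8) ≈ 0.061, g(3.4) ≈ 0.033, g(4) ≈ 0.018.
Sum = Δu · [g(1.6) + g(2.2) + g(2.8) + g(3.4) + g(4)].
Sum ≈ 0.255.

0.255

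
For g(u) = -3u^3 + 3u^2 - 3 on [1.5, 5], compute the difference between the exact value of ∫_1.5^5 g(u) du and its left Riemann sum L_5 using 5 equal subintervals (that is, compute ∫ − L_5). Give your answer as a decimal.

-96.315625

Exact integral: ∫_1.5^5 g(u) du = -353.828125.
L_5 = -257.5125.
Error = -353.828125 − (-257.5125) = -96.315625.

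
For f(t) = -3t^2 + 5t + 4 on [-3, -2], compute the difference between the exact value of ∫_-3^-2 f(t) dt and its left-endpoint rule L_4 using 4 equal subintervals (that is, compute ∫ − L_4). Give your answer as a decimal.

2.53125

Exact integral: ∫_-3^-2 f(t) dt = -27.5.
L_4 = -30.03125.
Error = -27.5 − (-30.03125) = 2.53125.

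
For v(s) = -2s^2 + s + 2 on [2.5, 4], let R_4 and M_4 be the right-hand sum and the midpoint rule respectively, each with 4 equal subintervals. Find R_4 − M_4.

-3.48046875

R_4 = -27.8203125.
M_4 = -24.33984375.
R_4 − M_4 = -3.48046875.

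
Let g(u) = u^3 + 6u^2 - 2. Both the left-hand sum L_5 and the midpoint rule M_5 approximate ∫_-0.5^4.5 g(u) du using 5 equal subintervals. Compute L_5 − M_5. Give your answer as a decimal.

L_5 = 179.375.
M_5 = 270.
L_5 − M_5 = -90.625.

-90.625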